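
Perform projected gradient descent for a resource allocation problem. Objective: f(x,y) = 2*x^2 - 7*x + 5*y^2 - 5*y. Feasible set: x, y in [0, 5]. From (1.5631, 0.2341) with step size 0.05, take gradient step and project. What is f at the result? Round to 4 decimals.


Step 1: Compute gradient at (1.5631, 0.2341).
grad_x = 2*2*1.5631 - 7 = -0.7476
grad_y = 2*5*0.2341 - 5 = -2.659
Step 2: Gradient step.
x_raw = 1.5631 - 0.05*-0.7476 = 1.6005
y_raw = 0.2341 - 0.05*-2.659 = 0.3671
Step 3: Project onto [0, 5].
x_proj = clip(1.6005) = 1.6005
y_proj = clip(0.3671) = 0.3671
Step 4: Evaluate f.
f(1.6005, 0.3671) = -7.2419


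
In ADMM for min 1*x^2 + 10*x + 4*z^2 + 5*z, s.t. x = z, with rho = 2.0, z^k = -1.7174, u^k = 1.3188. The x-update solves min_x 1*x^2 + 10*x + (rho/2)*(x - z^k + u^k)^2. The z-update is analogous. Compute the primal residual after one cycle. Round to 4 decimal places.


ADMM iteration with rho = 2.0, z^k = -1.7174, u^k = 1.3188
Step 1: x-update.
Minimize 1*x^2 + 10*x + (2.0/2)*(x + 1.7174 + 1.3188)^2
FOC: (2*1 + 2.0)*x = -10 + 2.0*(-1.7174 - 1.3188)
x^{k+1} = -4.0181
Step 2: z-update.
Minimize 4*z^2 + 5*z + (2.0/2)*(-4.0181 - z + 1.3188)^2
FOC: (2*4 + 2.0)*z = -5 + 2.0*(-4.0181 + 1.3188)
z^{k+1} = -1.0399
Step 3: u-update.
u^{k+1} = 1.3188 - 4.0181 + 1.0399 = -1.6594
Step 4: Primal residual = |-4.0181 + 1.0399| = 2.9782


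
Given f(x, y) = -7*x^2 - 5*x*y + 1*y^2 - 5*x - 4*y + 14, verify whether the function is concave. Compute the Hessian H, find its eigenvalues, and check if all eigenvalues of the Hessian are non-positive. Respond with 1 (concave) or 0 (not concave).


The Hessian of f(x,y) = -7*x^2 - 5*x*y + 1*y^2 - 5*x - 4*y + 14 is:
H = [[-14, -5], [-5, 2]]
Trace = -14 + 2 = -12
Determinant = -14*2 - (-5)^2 = -53
Discriminant = (-12)^2 - 4*-53 = 356.0
Eigenvalues: lambda_1 = -15.434, lambda_2 = 3.434
The function is not concave.

0


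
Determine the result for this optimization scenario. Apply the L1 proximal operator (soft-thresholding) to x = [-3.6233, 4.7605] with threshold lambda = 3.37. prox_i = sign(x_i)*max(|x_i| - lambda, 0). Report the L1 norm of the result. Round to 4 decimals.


Soft-thresholding with lambda = 3.37:
prox(-3.6233) = sign(-3.6233)*max(|-3.6233| - 3.37, 0) = -0.2533
prox(4.7605) = sign(4.7605)*max(|4.7605| - 3.37, 0) = 1.3905
prox(x) = [-0.2533, 1.3905]
||prox(x)||_1 = 0.2533 + 1.3905 = 1.6438


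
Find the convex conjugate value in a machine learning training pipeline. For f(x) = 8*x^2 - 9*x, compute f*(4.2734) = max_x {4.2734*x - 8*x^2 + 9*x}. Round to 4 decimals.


f*(y) = sup_x {y*x - a*x^2 - b*x} = sup_x {(y-b)*x - a*x^2}
FOC: (y - b) - 2a*x = 0 => x* = (y - b)/(2a)
x* = (4.2734 + 9)/(2*8) = 0.8296
f*(4.2734) = (y-b)^2/(4a) = (4.2734 + 9)^2/(4*8)
= 176.1831/32 = 5.5057


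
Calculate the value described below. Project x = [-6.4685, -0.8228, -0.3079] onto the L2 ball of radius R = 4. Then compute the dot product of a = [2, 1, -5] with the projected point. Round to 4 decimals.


Step 1: Compute ||x|| (intermediates to 6 decimals).
||x|| = sqrt((-6.4685)^2 + (-0.8228)^2 + (-0.3079)^2) = 6.527886
Step 2: Project.
Since ||x|| > R, scale = R/||x|| = 4/6.527886 = 0.612756, proj(x) = scale * x
proj(x) = [-3.963612, -0.504176, -0.188668]
Step 3: Dot product.
a^T * proj(x) = 2*(-3.963612) + 1*(-0.504176) - 5*(-0.188668) = -7.4881


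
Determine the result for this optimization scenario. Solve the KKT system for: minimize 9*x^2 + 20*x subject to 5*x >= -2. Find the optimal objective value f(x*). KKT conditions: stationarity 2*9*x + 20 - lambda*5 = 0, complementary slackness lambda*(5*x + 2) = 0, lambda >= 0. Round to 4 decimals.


Step 1: Try lambda = 0 (constraint inactive).
x_unc = -20/(2*9) = -1.1111
Check: 5*-1.1111 = -5.5555 < -2 -- violated!
Step 2: Constraint must be active: 5*x = -2
x* = -2/5 = -0.4
lambda = (2*9*(-0.4) + 20)/5 = 2.56
Step 3: Compute optimal value.
f(x*) = 9*(-0.4)^2 + 20*(-0.4) = -6.56


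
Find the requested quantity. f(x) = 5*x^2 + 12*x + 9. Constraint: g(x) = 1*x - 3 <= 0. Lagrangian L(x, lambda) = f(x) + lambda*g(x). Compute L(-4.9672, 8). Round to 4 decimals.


Step 1: Evaluate f(x).
f(-4.9672) = 5*(-4.9672)^2 + 12*(-4.9672) + 9 = 72.759
Step 2: Evaluate g(x).
g(-4.9672) = 1*-4.9672 - 3 = -7.9672
Step 3: Compute Lagrangian.
L = 72.759 + 8*-7.9672 = 9.0214


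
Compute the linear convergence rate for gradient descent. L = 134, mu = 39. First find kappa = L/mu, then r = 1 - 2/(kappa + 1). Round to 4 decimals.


Step 1: Compute the condition number.
kappa = L/mu = 134/39 = 3.4359
Step 2: Compute the convergence rate.
r = 1 - 2/(kappa + 1) = 1 - 2*mu/(L + mu) = (L - mu)/(L + mu) = 95/173 = 0.5491


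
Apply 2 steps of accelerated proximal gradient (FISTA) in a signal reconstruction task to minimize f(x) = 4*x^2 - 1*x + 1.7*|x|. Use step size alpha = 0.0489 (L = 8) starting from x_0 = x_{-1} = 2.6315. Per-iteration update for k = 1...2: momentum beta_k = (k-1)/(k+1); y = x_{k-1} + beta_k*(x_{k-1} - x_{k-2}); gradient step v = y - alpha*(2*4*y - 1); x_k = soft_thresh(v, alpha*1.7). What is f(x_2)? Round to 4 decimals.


FISTA on f(x) = 4*x^2 - 1*x + 1.7*|x|
L = 8, alpha = 0.0489
Iteration 1: beta = 0.0, y = 2.6315 + 0.0*(2.6315 - 2.6315) = 2.6315
  grad(y) = 20.052, v = y - alpha*grad = 1.651
  prox(v) = soft_thresh(1.651, 0.0831) = 1.5678
Iteration 2: beta = 0.3333, y = 1.5678 + 0.3333*(1.5678 - 2.6315) = 1.2133
  grad(y) = 8.7062, v = y - alpha*grad = 0.7875
  prox(v) = soft_thresh(0.7875, 0.0831) = 0.7044
f(x_2) = 4*0.7044^2 - 1*0.7044 + 1.7*|0.7044| = 2.4779


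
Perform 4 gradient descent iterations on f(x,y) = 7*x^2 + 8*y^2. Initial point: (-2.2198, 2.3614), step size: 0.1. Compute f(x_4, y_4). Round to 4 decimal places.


Gradient descent on f(x,y) = 7*x^2 + 8*y^2.
Starting point: (-2.2198, 2.3614), alpha = 0.1
Step 1: grad_x = 2*7*-2.2198 = -31.0772, grad_y = 2*8*2.3614 = 37.7824
  x_1 = -2.2198 - 0.1*-31.0772 = 0.8879
  y_1 = 2.3614 - 0.1*37.7824 = -1.4168
Step 2: grad_x = 2*7*0.8879 = 12.4309, grad_y = 2*8*-1.4168 = -22.6694
  x_2 = 0.8879 - 0.1*12.4309 = -0.3552
  y_2 = -1.4168 - 0.1*-22.6694 = 0.8501
Step 3: grad_x = 2*7*-0.3552 = -4.9724, grad_y = 2*8*0.8501 = 13.6017
  x_3 = -0.3552 - 0.1*-4.9724 = 0.1421
  y_3 = 0.8501 - 0.1*13.6017 = -0.5101
Step 4: grad_x = 2*7*0.1421 = 1.9889, grad_y = 2*8*-0.5101 = -8.161
  x_4 = 0.1421 - 0.1*1.9889 = -0.0568
  y_4 = -0.5101 - 0.1*-8.161 = 0.306
f(-0.0568, 0.306) = 7*(-0.0568)^2 + 8*0.306^2 = 0.7719


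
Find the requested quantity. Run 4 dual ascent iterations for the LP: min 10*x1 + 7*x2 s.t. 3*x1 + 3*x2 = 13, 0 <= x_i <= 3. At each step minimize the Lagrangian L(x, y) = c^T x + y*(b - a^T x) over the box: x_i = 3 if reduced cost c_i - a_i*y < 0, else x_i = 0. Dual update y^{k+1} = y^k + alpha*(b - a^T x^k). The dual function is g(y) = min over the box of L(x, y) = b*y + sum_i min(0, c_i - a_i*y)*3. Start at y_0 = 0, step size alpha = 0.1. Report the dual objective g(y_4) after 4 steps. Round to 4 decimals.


Dual ascent for LP: min 10*x1 + 7*x2, 3*x1 + 3*x2 = 13, 0 <= x_i <= 3
Step 1: y^k = 0.0, reduced costs: (10.0, 7.0)
  x^k = (0.0, 0.0), subgradient = b - a^T x = 13.0
  y^{k+1} = 0.0 + 0.1*13.0 = 1.3
Step 2: y^k = 1.3, reduced costs: (6.1, 3.1)
  x^k = (0.0, 0.0), subgradient = b - a^T x = 13.0
  y^{k+1} = 1.3 + 0.1*13.0 = 2.6
Step 3: y^k = 2.6, reduced costs: (2.2, -0.8)
  x^k = (0.0, 3.0), subgradient = b - a^T x = 4.0
  y^{k+1} = 2.6 + 0.1*4.0 = 3.0
Step 4: y^k = 3.0, reduced costs: (1.0, -2.0)
  x^k = (0.0, 3.0), subgradient = b - a^T x = 4.0
  y^{k+1} = 3.0 + 0.1*4.0 = 3.4
Dual objective at y_4 = 3.4: reduced costs (-0.2, -3.2), box minimizer x = (3.0, 3.0)
g(y_4) = b*y + (c1 - a1*y)*x1 + (c2 - a2*y)*x2 = 13*3.4 + (-0.2)*3.0 + (-3.2)*3.0 = 44.2 - 0.6 - 9.6 = 34.0


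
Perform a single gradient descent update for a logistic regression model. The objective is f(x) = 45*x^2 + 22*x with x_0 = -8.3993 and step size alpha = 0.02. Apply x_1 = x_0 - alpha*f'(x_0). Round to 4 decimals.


We compute the gradient at x_0 and apply the update.
f'(x) = 90*x + 22
f'(-8.3993) = 90*-8.3993 + 22 = -733.937
x_1 = -8.3993 - 0.02*-733.937 = 6.2794


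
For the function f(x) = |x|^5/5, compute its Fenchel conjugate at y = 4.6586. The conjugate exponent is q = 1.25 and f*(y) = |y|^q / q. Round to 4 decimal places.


The conjugate exponent q satisfies 1/p + 1/q = 1.
p = 5, so q = 5/(5 - 1) = 1.25
|y|^q = 4.6586^1.25 = 6.8441
f*(4.6586) = 6.8441 / 1.25 = 5.4753


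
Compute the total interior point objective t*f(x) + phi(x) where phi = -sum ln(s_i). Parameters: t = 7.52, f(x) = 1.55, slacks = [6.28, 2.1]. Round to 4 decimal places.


Step 1: Compute log-barrier.
ln values: [1.8374, 0.7419]
phi = -(1.8374 + 0.7419) = -2.5793
Step 2: Compute augmented objective.
t*f(x) = 7.52*1.55 = 11.656
Total = 11.656 - 2.5793 = 9.0767


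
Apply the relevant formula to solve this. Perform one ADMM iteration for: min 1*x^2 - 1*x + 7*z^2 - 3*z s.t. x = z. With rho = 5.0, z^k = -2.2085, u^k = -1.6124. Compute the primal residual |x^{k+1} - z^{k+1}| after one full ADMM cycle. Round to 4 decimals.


ADMM iteration with rho = 5.0, z^k = -2.2085, u^k = -1.6124
Step 1: x-update.
Minimize 1*x^2 - 1*x + (5.0/2)*(x + 2.2085 - 1.6124)^2
FOC: (2*1 + 5.0)*x = 1 + 5.0*(-2.2085 + 1.6124)
x^{k+1} = -0.2829
Step 2: z-update.
Minimize 7*z^2 - 3*z + (5.0/2)*(-0.2829 - z - 1.6124)^2
FOC: (2*7 + 5.0)*z = 3 + 5.0*(-0.2829 - 1.6124)
z^{k+1} = -0.3409
Step 3: u-update.
u^{k+1} = -1.6124 - 0.2829 + 0.3409 = -1.5545
Step 4: Primal residual = |-0.2829 + 0.3409| = 0.0579


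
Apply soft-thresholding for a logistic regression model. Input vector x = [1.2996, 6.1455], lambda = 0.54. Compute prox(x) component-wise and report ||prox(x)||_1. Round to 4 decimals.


Soft-thresholding with lambda = 0.54:
prox(1.2996) = sign(1.2996)*max(|1.2996| - 0.54, 0) = 0.7596
prox(6.1455) = sign(6.1455)*max(|6.1455| - 0.54, 0) = 5.6055
prox(x) = [0.7596, 5.6055]
||prox(x)||_1 = 0.7596 + 5.6055 = 6.3651


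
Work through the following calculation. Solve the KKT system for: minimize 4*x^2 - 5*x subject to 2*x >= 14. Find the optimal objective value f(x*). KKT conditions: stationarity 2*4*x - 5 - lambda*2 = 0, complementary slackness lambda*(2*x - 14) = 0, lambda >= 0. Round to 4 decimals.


Step 1: Try lambda = 0 (constraint inactive).
x_unc = 5/(2*4) = 0.625
Check: 2*0.625 = 1.25 < 14 -- violated!
Step 2: Constraint must be active: 2*x = 14
x* = 14/2 = 7.0
lambda = (2*4*7.0 - 5)/2 = 25.5
Step 3: Compute optimal value.
f(x*) = 4*7.0^2 - 5*7.0 = 161.0


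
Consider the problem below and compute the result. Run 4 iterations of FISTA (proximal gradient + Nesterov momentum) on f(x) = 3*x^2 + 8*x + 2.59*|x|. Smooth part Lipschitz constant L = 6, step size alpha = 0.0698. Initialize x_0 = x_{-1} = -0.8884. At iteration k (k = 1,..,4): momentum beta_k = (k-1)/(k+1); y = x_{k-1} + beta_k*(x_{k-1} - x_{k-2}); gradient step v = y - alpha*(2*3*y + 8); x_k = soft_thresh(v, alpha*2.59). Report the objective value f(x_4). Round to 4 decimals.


FISTA on f(x) = 3*x^2 + 8*x + 2.59*|x|
L = 6, alpha = 0.0698
Iteration 1: beta = 0.0, y = -0.8884 + 0.0*(-0.8884 + 0.8884) = -0.8884
  grad(y) = 2.6696, v = y - alpha*grad = -1.0747
  prox(v) = soft_thresh(-1.0747, 0.1808) = -0.894
Iteration 2: beta = 0.3333, y = -0.894 + 0.3333*(-0.894 + 0.8884) = -0.8958
  grad(y) = 2.6252, v = y - alpha*grad = -1.079
  prox(v) = soft_thresh(-1.079, 0.1808) = -0.8983
Iteration 3: beta = 0.5, y = -0.8983 + 0.5*(-0.8983 + 0.894) = -0.9004
  grad(y) = 2.5975, v = y - alpha*grad = -1.0817
  prox(v) = soft_thresh(-1.0817, 0.1808) = -0.9009
Iteration 4: beta = 0.6, y = -0.9009 + 0.6*(-0.9009 + 0.8983) = -0.9025
  grad(y) = 2.5847, v = y - alpha*grad = -1.083
  prox(v) = soft_thresh(-1.083, 0.1808) = -0.9022
f(x_4) = 3*(-0.9022)^2 + 8*(-0.9022) + 2.59*|-0.9022| = -2.439


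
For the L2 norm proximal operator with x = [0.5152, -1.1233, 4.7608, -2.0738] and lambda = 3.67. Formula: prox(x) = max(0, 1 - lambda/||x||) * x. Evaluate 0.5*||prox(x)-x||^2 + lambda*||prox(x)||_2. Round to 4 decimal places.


Step 1: Compute ||x||.
||x|| = 5.3379
Step 2: Compute scaling factor.
scale = max(0, 1 - 3.67/5.3379) = 0.3125
Step 3: prox(x) = [0.161, -0.351, 1.4876, -0.648]
||prox(x)|| = 1.6679
Step 4: Proximal objective.
0.5*||prox-x||^2 = 6.7345
lambda*||prox|| = 6.1212
Total = 12.8556


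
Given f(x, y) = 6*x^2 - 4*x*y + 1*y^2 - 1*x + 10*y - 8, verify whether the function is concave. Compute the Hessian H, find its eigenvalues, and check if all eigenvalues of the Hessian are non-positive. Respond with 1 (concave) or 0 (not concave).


The Hessian of f(x,y) = 6*x^2 - 4*x*y + 1*y^2 - 1*x + 10*y - 8 is:
H = [[12, -4], [-4, 2]]
Trace = 12 + 2 = 14
Determinant = 12*2 - (-4)^2 = 8
Discriminant = (14)^2 - 4*8 = 164.0
Eigenvalues: lambda_1 = 0.5969, lambda_2 = 13.4031
The function is not concave.

0


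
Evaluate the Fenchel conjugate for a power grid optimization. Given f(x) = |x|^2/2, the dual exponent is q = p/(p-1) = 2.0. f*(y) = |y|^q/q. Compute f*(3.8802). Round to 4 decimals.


The conjugate exponent q satisfies 1/p + 1/q = 1.
p = 2, so q = 2/(2 - 1) = 2.0
|y|^q = 3.8802^2.0 = 15.056
f*(3.8802) = 15.056 / 2.0 = 7.528


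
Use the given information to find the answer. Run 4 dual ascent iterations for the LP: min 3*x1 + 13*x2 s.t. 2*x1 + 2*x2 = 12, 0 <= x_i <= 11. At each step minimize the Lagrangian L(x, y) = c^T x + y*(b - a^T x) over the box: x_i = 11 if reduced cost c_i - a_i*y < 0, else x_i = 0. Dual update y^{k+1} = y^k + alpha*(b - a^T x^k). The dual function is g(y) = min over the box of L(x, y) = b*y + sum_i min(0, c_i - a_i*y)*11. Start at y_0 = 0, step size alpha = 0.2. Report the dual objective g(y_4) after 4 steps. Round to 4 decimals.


Dual ascent for LP: min 3*x1 + 13*x2, 2*x1 + 2*x2 = 12, 0 <= x_i <= 11
Step 1: y^k = 0.0, reduced costs: (3.0, 13.0)
  x^k = (0.0, 0.0), subgradient = b - a^T x = 12.0
  y^{k+1} = 0.0 + 0.2*12.0 = 2.4
Step 2: y^k = 2.4, reduced costs: (-1.8, 8.2)
  x^k = (11.0, 0.0), subgradient = b - a^T x = -10.0
  y^{k+1} = 2.4 + 0.2*-10.0 = 0.4
Step 3: y^k = 0.4, reduced costs: (2.2, 12.2)
  x^k = (0.0, 0.0), subgradient = b - a^T x = 12.0
  y^{k+1} = 0.4 + 0.2*12.0 = 2.8
Step 4: y^k = 2.8, reduced costs: (-2.6, 7.4)
  x^k = (11.0, 0.0), subgradient = b - a^T x = -10.0
  y^{k+1} = 2.8 + 0.2*-10.0 = 0.8
Dual objective at y_4 = 0.8: reduced costs (1.4, 11.4), box minimizer x = (0.0, 0.0)
g(y_4) = b*y + (c1 - a1*y)*x1 + (c2 - a2*y)*x2 = 12*0.8 + 1.4*0.0 + 11.4*0.0 = 9.6 + 0.0 + 0.0 = 9.6


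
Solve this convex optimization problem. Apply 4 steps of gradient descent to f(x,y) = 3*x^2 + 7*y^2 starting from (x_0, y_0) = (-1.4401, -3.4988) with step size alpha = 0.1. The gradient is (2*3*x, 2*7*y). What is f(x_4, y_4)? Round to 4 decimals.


Gradient descent on f(x,y) = 3*x^2 + 7*y^2.
Starting point: (-1.4401, -3.4988), alpha = 0.1
Step 1: grad_x = 2*3*-1.4401 = -8.6406, grad_y = 2*7*-3.4988 = -48.9832
  x_1 = -1.4401 - 0.1*-8.6406 = -0.576
  y_1 = -3.4988 - 0.1*-48.9832 = 1.3995
Step 2: grad_x = 2*3*-0.576 = -3.4562, grad_y = 2*7*1.3995 = 19.5933
  x_2 = -0.576 - 0.1*-3.4562 = -0.2304
  y_2 = 1.3995 - 0.1*19.5933 = -0.5598
Step 3: grad_x = 2*3*-0.2304 = -1.3825, grad_y = 2*7*-0.5598 = -7.8373
  x_3 = -0.2304 - 0.1*-1.3825 = -0.0922
  y_3 = -0.5598 - 0.1*-7.8373 = 0.2239
Step 4: grad_x = 2*3*-0.0922 = -0.553, grad_y = 2*7*0.2239 = 3.1349
  x_4 = -0.0922 - 0.1*-0.553 = -0.0369
  y_4 = 0.2239 - 0.1*3.1349 = -0.0896
f(-0.0369, -0.0896) = 3*(-0.0369)^2 + 7*(-0.0896)^2 = 0.0602


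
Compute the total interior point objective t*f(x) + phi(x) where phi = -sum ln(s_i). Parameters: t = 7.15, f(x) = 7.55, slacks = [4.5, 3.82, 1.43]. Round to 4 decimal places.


Step 1: Compute log-barrier.
ln values: [1.5041, 1.3403, 0.3577]
phi = -(1.5041 + 1.3403 + 0.3577) = -3.202
Step 2: Compute augmented objective.
t*f(x) = 7.15*7.55 = 53.9825
Total = 53.9825 - 3.202 = 50.7805


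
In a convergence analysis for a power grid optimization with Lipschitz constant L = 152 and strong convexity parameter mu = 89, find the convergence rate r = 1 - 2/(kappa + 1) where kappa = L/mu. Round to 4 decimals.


Step 1: Compute the condition number.
kappa = L/mu = 152/89 = 1.7079
Step 2: Compute the convergence rate.
r = 1 - 2/(kappa + 1) = 1 - 2*mu/(L + mu) = (L - mu)/(L + mu) = 63/241 = 0.2614


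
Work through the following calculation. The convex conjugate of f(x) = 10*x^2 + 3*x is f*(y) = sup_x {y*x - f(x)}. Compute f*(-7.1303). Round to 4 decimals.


f*(y) = sup_x {y*x - a*x^2 - b*x} = sup_x {(y-b)*x - a*x^2}
FOC: (y - b) - 2a*x = 0 => x* = (y - b)/(2a)
x* = (-7.1303 - 3)/(2*10) = -0.5065
f*(-7.1303) = (y-b)^2/(4a) = (-7.1303 - 3)^2/(4*10)
= 102.623/40 = 2.5656


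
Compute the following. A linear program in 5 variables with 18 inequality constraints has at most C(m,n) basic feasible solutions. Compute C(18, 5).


Each vertex corresponds to some choice of n active constraints out of m, so the number of vertices is at most C(m, n) = m! / (n!(m-n)!).
m = 18, n = 5
Numerator: 18 * 17 * 16 * 15 * 14
Denominator: 5! = 120
C(18, 5) = 8568


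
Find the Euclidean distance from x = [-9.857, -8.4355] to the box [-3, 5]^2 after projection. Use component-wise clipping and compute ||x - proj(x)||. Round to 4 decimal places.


Project each component onto [-3, 5].
clip(-9.857) = -3.0, clip(-8.4355) = -3.0
Projection = [-3.0, -3.0]
Squared diffs: [47.0184, 29.5447]
Distance = sqrt(76.5631) = 8.75


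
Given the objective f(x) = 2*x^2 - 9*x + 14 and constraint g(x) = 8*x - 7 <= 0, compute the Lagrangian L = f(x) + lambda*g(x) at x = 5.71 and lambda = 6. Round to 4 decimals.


Step 1: Evaluate f(x).
f(5.71) = 2*5.71^2 - 9*5.71 + 14 = 27.8182
Step 2: Evaluate g(x).
g(5.71) = 8*5.71 - 7 = 38.68
Step 3: Compute Lagrangian.
L = 27.8182 + 6*38.68 = 259.8982


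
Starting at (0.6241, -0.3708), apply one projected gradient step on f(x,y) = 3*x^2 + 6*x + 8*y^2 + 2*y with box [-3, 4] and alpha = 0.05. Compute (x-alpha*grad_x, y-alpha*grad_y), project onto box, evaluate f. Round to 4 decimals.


Step 1: Compute gradient at (0.6241, -0.3708).
grad_x = 2*3*0.6241 + 6 = 9.7446
grad_y = 2*8*-0.3708 + 2 = -3.9328
Step 2: Gradient step.
x_raw = 0.6241 - 0.05*9.7446 = 0.1369
y_raw = -0.3708 - 0.05*-3.9328 = -0.1742
Step 3: Project onto [-3, 4].
x_proj = clip(0.1369) = 0.1369
y_proj = clip(-0.1742) = -0.1742
Step 4: Evaluate f.
f(0.1369, -0.1742) = 0.7718


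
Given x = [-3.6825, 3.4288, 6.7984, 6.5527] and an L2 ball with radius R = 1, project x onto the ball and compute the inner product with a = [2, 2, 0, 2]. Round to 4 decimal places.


Step 1: Compute ||x|| (intermediates to 6 decimals).
||x|| = sqrt((-3.6825)^2 + 3.4288^2 + 6.7984^2 + 6.5527^2) = 10.699233
Step 2: Project.
Since ||x|| > R, scale = R/||x|| = 1/10.699233 = 0.093465, proj(x) = scale * x
proj(x) = [-0.344185, 0.320473, 0.635412, 0.612448]
Step 3: Dot product.
a^T * proj(x) = 2*(-0.344185) + 2*0.320473 + 0*0.635412 + 2*0.612448 = 1.1775


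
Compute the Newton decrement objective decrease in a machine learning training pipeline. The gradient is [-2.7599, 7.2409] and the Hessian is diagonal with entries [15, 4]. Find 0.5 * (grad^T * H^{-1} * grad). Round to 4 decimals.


Step 1: H is diagonal, so H^(-1) * g = [-0.184, 1.8102].
Step 2: g^T H^(-1) g = sum_i g_i^2 / H_ii
  = (-2.7599)^2/15 + (7.2409)^2/4
  = 0.5078 + 13.1077 = 13.6155
Step 3: Objective decrease = 0.5 * g^T H^(-1) g = 6.8077


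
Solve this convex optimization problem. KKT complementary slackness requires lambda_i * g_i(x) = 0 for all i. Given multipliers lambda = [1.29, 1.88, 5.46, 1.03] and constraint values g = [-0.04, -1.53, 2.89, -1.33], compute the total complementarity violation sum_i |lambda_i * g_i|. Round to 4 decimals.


KKT complementary slackness check:
lambda_1 * g_1 = 1.29 * -0.04 = -0.0516
lambda_2 * g_2 = 1.88 * -1.53 = -2.8764
lambda_3 * g_3 = 5.46 * 2.89 = 15.7794
lambda_4 * g_4 = 1.03 * -1.33 = -1.3699
Total violation = 0.0516 + 2.8764 + 15.7794 + 1.3699 = 20.0773


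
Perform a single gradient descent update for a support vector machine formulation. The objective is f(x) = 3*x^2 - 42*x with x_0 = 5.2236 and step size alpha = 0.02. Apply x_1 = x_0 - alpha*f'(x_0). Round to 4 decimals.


We compute the gradient at x_0 and apply the update.
f'(x) = 6*x - 42
f'(5.2236) = 6*5.2236 - 42 = -10.6584
x_1 = 5.2236 - 0.02*-10.6584 = 5.4368


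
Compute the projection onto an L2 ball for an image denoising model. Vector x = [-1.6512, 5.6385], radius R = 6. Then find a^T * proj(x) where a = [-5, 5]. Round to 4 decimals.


Step 1: Compute ||x|| (intermediates to 6 decimals).
||x|| = sqrt((-1.6512)^2 + 5.6385^2) = 5.875299
Step 2: Project.
Since ||x|| <= R, proj = x (no scaling needed).
proj(x) = [-1.6512, 5.6385]
Step 3: Dot product.
a^T * proj(x) = -5*(-1.6512) + 5*5.6385 = 36.4485


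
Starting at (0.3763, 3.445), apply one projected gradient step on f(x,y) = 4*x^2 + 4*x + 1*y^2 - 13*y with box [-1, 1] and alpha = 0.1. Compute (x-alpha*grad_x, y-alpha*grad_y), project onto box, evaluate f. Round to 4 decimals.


Step 1: Compute gradient at (0.3763, 3.445).
grad_x = 2*4*0.3763 + 4 = 7.0104
grad_y = 2*1*3.445 - 13 = -6.11
Step 2: Gradient step.
x_raw = 0.3763 - 0.1*7.0104 = -0.3247
y_raw = 3.445 - 0.1*-6.11 = 4.056
Step 3: Project onto [-1, 1].
x_proj = clip(-0.3247) = -0.3247
y_proj = clip(4.056) = 1.0
Step 4: Evaluate f.
f(-0.3247, 1.0) = -12.8771


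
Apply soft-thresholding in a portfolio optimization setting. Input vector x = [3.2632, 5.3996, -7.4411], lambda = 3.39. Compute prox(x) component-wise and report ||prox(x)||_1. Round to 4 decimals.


Soft-thresholding with lambda = 3.39:
prox(3.2632) = sign(3.2632)*max(|3.2632| - 3.39, 0) = 0.0
prox(5.3996) = sign(5.3996)*max(|5.3996| - 3.39, 0) = 2.0096
prox(-7.4411) = sign(-7.4411)*max(|-7.4411| - 3.39, 0) = -4.0511
prox(x) = [0.0, 2.0096, -4.0511]
||prox(x)||_1 = 0.0 + 2.0096 + 4.0511 = 6.0607


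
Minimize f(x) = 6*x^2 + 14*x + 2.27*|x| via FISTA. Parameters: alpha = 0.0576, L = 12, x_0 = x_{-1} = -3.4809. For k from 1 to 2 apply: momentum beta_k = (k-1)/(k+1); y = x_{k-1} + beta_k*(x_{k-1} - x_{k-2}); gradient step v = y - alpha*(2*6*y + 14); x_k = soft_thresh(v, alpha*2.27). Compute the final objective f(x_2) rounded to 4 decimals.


FISTA on f(x) = 6*x^2 + 14*x + 2.27*|x|
L = 12, alpha = 0.0576
Iteration 1: beta = 0.0, y = -3.4809 + 0.0*(-3.4809 + 3.4809) = -3.4809
  grad(y) = -27.7708, v = y - alpha*grad = -1.8813
  prox(v) = soft_thresh(-1.8813, 0.1308) = -1.7505
Iteration 2: beta = 0.3333, y = -1.7505 + 0.3333*(-1.7505 + 3.4809) = -1.1738
  grad(y) = -0.0852, v = y - alpha*grad = -1.1689
  prox(v) = soft_thresh(-1.1689, 0.1308) = -1.0381
f(x_2) = 6*(-1.0381)^2 + 14*(-1.0381) + 2.27*|-1.0381| = -5.711


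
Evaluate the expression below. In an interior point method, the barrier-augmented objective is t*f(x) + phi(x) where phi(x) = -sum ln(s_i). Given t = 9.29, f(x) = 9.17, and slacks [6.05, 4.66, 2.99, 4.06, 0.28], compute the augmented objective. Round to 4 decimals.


Step 1: Compute log-barrier.
ln values: [1.8001, 1.539, 1.0953, 1.4012, -1.273]
phi = -(1.8001 + 1.539 + 1.0953 + 1.4012 - 1.273) = -4.5626
Step 2: Compute augmented objective.
t*f(x) = 9.29*9.17 = 85.1893
Total = 85.1893 - 4.5626 = 80.6267


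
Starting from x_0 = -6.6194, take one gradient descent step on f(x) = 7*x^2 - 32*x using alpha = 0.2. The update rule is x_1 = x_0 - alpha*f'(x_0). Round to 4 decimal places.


We compute the gradient at x_0 and apply the update.
f'(x) = 14*x - 32
f'(-6.6194) = 14*-6.6194 - 32 = -124.6716
x_1 = -6.6194 - 0.2*-124.6716 = 18.3149


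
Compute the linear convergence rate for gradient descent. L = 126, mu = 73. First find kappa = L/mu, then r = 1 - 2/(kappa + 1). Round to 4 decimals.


Step 1: Compute the condition number.
kappa = L/mu = 126/73 = 1.726
Step 2: Compute the convergence rate.
r = 1 - 2/(kappa + 1) = 1 - 2*mu/(L + mu) = (L - mu)/(L + mu) = 53/199 = 0.2663


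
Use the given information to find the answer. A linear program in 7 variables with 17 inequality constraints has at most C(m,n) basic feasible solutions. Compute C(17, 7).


Each vertex corresponds to some choice of n active constraints out of m, so the number of vertices is at most C(m, n) = m! / (n!(m-n)!).
m = 17, n = 7
Numerator: 17 * 16 * 15 * 14 * 13 * 12 * 11
Denominator: 7! = 5040
C(17, 7) = 19448


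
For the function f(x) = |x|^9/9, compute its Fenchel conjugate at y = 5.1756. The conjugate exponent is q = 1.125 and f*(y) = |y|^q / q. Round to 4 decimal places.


The conjugate exponent q satisfies 1/p + 1/q = 1.
p = 9, so q = 9/(9 - 1) = 1.125
|y|^q = 5.1756^1.125 = 6.3563
f*(5.1756) = 6.3563 / 1.125 = 5.6501


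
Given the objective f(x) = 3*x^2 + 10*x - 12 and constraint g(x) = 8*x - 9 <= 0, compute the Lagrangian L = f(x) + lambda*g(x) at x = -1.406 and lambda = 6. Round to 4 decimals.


Step 1: Evaluate f(x).
f(-1.406) = 3*(-1.406)^2 + 10*(-1.406) - 12 = -20.1295
Step 2: Evaluate g(x).
g(-1.406) = 8*-1.406 - 9 = -20.248
Step 3: Compute Lagrangian.
L = -20.1295 + 6*-20.248 = -141.6175


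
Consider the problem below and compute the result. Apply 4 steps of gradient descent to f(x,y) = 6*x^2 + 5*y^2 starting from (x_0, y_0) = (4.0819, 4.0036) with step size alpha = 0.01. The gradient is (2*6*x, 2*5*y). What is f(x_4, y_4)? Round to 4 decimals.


Gradient descent on f(x,y) = 6*x^2 + 5*y^2.
Starting point: (4.0819, 4.0036), alpha = 0.01
Step 1: grad_x = 2*6*4.0819 = 48.9828, grad_y = 2*5*4.0036 = 40.036
  x_1 = 4.0819 - 0.01*48.9828 = 3.5921
  y_1 = 4.0036 - 0.01*40.036 = 3.6032
Step 2: grad_x = 2*6*3.5921 = 43.1049, grad_y = 2*5*3.6032 = 36.0324
  x_2 = 3.5921 - 0.01*43.1049 = 3.161
  y_2 = 3.6032 - 0.01*36.0324 = 3.2429
Step 3: grad_x = 2*6*3.161 = 37.9323, grad_y = 2*5*3.2429 = 32.4292
  x_3 = 3.161 - 0.01*37.9323 = 2.7817
  y_3 = 3.2429 - 0.01*32.4292 = 2.9186
Step 4: grad_x = 2*6*2.7817 = 33.3804, grad_y = 2*5*2.9186 = 29.1862
  x_4 = 2.7817 - 0.01*33.3804 = 2.4479
  y_4 = 2.9186 - 0.01*29.1862 = 2.6268
f(2.4479, 2.6268) = 6*2.4479^2 + 5*2.6268^2 = 70.4526


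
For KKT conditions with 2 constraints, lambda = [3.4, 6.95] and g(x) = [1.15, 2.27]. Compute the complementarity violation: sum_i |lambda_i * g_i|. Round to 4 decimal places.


KKT complementary slackness check:
lambda_1 * g_1 = 3.4 * 1.15 = 3.91
lambda_2 * g_2 = 6.95 * 2.27 = 15.7765
Total violation = 3.91 + 15.7765 = 19.6865


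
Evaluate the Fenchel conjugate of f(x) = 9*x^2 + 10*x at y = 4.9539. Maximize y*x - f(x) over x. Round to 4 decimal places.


f*(y) = sup_x {y*x - a*x^2 - b*x} = sup_x {(y-b)*x - a*x^2}
FOC: (y - b) - 2a*x = 0 => x* = (y - b)/(2a)
x* = (4.9539 - 10)/(2*9) = -0.2803
f*(4.9539) = (y-b)^2/(4a) = (4.9539 - 10)^2/(4*9)
= 25.4631/36 = 0.7073


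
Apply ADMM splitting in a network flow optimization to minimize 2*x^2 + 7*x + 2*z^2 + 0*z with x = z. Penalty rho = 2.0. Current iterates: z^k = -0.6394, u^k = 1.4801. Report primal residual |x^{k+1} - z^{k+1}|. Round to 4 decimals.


ADMM iteration with rho = 2.0, z^k = -0.6394, u^k = 1.4801
Step 1: x-update.
Minimize 2*x^2 + 7*x + (2.0/2)*(x + 0.6394 + 1.4801)^2
FOC: (2*2 + 2.0)*x = -7 + 2.0*(-0.6394 - 1.4801)
x^{k+1} = -1.8732
Step 2: z-update.
Minimize 2*z^2 + 0*z + (2.0/2)*(-1.8732 - z + 1.4801)^2
FOC: (2*2 + 2.0)*z = 0 + 2.0*(-1.8732 + 1.4801)
z^{k+1} = -0.131
Step 3: u-update.
u^{k+1} = 1.4801 - 1.8732 + 0.131 = -0.262
Step 4: Primal residual = |-1.8732 + 0.131| = 1.7421


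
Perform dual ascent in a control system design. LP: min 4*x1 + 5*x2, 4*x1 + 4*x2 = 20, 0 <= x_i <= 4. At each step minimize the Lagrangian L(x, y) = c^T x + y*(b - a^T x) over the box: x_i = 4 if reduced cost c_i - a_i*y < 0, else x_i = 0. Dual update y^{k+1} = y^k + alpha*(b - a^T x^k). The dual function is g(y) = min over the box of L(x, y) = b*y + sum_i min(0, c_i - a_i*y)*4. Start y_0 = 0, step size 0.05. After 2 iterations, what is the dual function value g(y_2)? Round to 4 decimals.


Dual ascent for LP: min 4*x1 + 5*x2, 4*x1 + 4*x2 = 20, 0 <= x_i <= 4
Step 1: y^k = 0.0, reduced costs: (4.0, 5.0)
  x^k = (0.0, 0.0), subgradient = b - a^T x = 20.0
  y^{k+1} = 0.0 + 0.05*20.0 = 1.0
Step 2: y^k = 1.0, reduced costs: (0.0, 1.0)
  x^k = (0.0, 0.0), subgradient = b - a^T x = 20.0
  y^{k+1} = 1.0 + 0.05*20.0 = 2.0
Dual objective at y_2 = 2.0: reduced costs (-4.0, -3.0), box minimizer x = (4.0, 4.0)
g(y_2) = b*y + (c1 - a1*y)*x1 + (c2 - a2*y)*x2 = 20*2.0 + (-4.0)*4.0 + (-3.0)*4.0 = 40.0 - 16.0 - 12.0 = 12.0


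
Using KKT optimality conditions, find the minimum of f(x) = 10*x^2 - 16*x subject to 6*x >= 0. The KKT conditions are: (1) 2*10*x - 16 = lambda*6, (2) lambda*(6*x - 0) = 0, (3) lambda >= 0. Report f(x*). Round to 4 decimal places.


Step 1: Try lambda = 0 (constraint inactive).
Stationarity: 2*10*x - 16 = 0
x* = 16/(2*10) = 0.8
Check constraint: 6*0.8 = 4.8 >= 0 -- satisfied.
Step 2: Compute optimal value.
f(x*) = 10*0.8^2 - 16*0.8 = -6.4


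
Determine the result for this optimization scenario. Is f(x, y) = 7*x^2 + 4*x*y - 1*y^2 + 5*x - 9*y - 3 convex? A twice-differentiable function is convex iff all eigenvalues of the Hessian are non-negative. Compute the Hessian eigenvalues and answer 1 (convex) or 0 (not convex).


The Hessian of f(x,y) = 7*x^2 + 4*x*y - 1*y^2 + 5*x - 9*y - 3 is:
H = [[14, 4], [4, -2]]
Trace = 14 - 2 = 12
Determinant = 14*-2 - (4)^2 = -44
Discriminant = (12)^2 - 4*-44 = 320.0
Eigenvalues: lambda_1 = -2.9443, lambda_2 = 14.9443
The function is not convex.

0


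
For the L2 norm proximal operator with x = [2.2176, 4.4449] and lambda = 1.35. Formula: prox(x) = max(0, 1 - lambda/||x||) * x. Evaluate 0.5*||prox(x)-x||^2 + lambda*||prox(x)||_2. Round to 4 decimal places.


Step 1: Compute ||x||.
||x|| = 4.9674
Step 2: Compute scaling factor.
scale = max(0, 1 - 1.35/4.9674) = 0.7282
Step 3: prox(x) = [1.6149, 3.2369]
||prox(x)|| = 3.6174
Step 4: Proximal objective.
0.5*||prox-x||^2 = 0.9113
lambda*||prox|| = 4.8835
Total = 5.7947


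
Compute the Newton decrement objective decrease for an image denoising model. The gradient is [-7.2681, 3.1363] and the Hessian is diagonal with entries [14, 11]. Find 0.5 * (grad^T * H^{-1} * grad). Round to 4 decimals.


Step 1: H is diagonal, so H^(-1) * g = [-0.5192, 0.2851].
Step 2: g^T H^(-1) g = sum_i g_i^2 / H_ii
  = (-7.2681)^2/14 + (3.1363)^2/11
  = 3.7732 + 0.8942 = 4.6675
Step 3: Objective decrease = 0.5 * g^T H^(-1) g = 2.3337


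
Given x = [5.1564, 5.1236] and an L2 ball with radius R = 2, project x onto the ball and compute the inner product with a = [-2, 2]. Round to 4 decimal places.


Step 1: Compute ||x|| (intermediates to 6 decimals).
||x|| = sqrt(5.1564^2 + 5.1236^2) = 7.269095
Step 2: Project.
Since ||x|| > R, scale = R/||x|| = 2/7.269095 = 0.275137, proj(x) = scale * x
proj(x) = [1.418716, 1.409692]
Step 3: Dot product.
a^T * proj(x) = -2*1.418716 + 2*1.409692 = -0.018


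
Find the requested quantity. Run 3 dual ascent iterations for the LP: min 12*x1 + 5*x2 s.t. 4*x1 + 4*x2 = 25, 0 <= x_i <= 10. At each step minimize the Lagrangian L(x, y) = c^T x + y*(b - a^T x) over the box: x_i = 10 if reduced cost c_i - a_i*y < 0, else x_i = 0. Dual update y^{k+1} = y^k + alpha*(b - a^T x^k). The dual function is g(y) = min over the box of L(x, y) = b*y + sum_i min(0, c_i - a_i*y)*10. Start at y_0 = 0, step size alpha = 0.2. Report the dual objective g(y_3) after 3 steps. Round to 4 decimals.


Dual ascent for LP: min 12*x1 + 5*x2, 4*x1 + 4*x2 = 25, 0 <= x_i <= 10
Step 1: y^k = 0.0, reduced costs: (12.0, 5.0)
  x^k = (0.0, 0.0), subgradient = b - a^T x = 25.0
  y^{k+1} = 0.0 + 0.2*25.0 = 5.0
Step 2: y^k = 5.0, reduced costs: (-8.0, -15.0)
  x^k = (10.0, 10.0), subgradient = b - a^T x = -55.0
  y^{k+1} = 5.0 + 0.2*-55.0 = -6.0
Step 3: y^k = -6.0, reduced costs: (36.0, 29.0)
  x^k = (0.0, 0.0), subgradient = b - a^T x = 25.0
  y^{k+1} = -6.0 + 0.2*25.0 = -1.0
Dual objective at y_3 = -1.0: reduced costs (16.0, 9.0), box minimizer x = (0.0, 0.0)
g(y_3) = b*y + (c1 - a1*y)*x1 + (c2 - a2*y)*x2 = 25*(-1.0) + 16.0*0.0 + 9.0*0.0 = -25.0 + 0.0 + 0.0 = -25.0


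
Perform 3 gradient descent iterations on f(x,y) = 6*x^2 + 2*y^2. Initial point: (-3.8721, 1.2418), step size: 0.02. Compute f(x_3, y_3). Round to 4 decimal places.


Gradient descent on f(x,y) = 6*x^2 + 2*y^2.
Starting point: (-3.8721, 1.2418), alpha = 0.02
Step 1: grad_x = 2*6*-3.8721 = -46.4652, grad_y = 2*2*1.2418 = 4.9672
  x_1 = -3.8721 - 0.02*-46.4652 = -2.9428
  y_1 = 1.2418 - 0.02*4.9672 = 1.1425
Step 2: grad_x = 2*6*-2.9428 = -35.3136, grad_y = 2*2*1.1425 = 4.5698
  x_2 = -2.9428 - 0.02*-35.3136 = -2.2365
  y_2 = 1.1425 - 0.02*4.5698 = 1.0511
Step 3: grad_x = 2*6*-2.2365 = -26.8383, grad_y = 2*2*1.0511 = 4.2042
  x_3 = -2.2365 - 0.02*-26.8383 = -1.6998
  y_3 = 1.0511 - 0.02*4.2042 = 0.967
f(-1.6998, 0.967) = 6*(-1.6998)^2 + 2*0.967^2 = 19.2052


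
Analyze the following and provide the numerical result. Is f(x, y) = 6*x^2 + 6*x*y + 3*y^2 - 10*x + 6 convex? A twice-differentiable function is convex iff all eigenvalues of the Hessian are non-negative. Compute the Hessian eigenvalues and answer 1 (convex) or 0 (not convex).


The Hessian of f(x,y) = 6*x^2 + 6*x*y + 3*y^2 - 10*x + 6 is:
H = [[12, 6], [6, 6]]
Trace = 12 + 6 = 18
Determinant = 12*6 - (6)^2 = 36
Discriminant = (18)^2 - 4*36 = 180.0
Eigenvalues: lambda_1 = 2.2918, lambda_2 = 15.7082
The function is convex.

1


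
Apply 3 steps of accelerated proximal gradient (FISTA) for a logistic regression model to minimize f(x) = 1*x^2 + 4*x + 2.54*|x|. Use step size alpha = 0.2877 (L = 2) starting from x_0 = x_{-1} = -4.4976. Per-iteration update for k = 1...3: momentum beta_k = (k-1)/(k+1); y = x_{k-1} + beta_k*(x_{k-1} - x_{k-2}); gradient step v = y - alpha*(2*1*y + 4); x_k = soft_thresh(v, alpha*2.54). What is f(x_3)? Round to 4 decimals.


FISTA on f(x) = 1*x^2 + 4*x + 2.54*|x|
L = 2, alpha = 0.2877
Iteration 1: beta = 0.0, y = -4.4976 + 0.0*(-4.4976 + 4.4976) = -4.4976
  grad(y) = -4.9952, v = y - alpha*grad = -3.0605
  prox(v) = soft_thresh(-3.0605, 0.7308) = -2.3297
Iteration 2: beta = 0.3333, y = -2.3297 + 0.3333*(-2.3297 + 4.4976) = -1.6071
  grad(y) = 0.7858, v = y - alpha*grad = -1.8332
  prox(v) = soft_thresh(-1.8332, 0.7308) = -1.1024
Iteration 3: beta = 0.5, y = -1.1024 + 0.5*(-1.1024 + 2.3297) = -0.4888
  grad(y) = 3.0225, v = y - alpha*grad = -1.3583
  prox(v) = soft_thresh(-1.3583, 0.7308) = -0.6276
f(x_3) = 1*(-0.6276)^2 + 4*(-0.6276) + 2.54*|-0.6276| = -0.5224


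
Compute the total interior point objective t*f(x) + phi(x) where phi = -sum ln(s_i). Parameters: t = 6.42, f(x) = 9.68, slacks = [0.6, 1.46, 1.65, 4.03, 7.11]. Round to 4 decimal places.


Step 1: Compute log-barrier.
ln values: [-0.5108, 0.3784, 0.5008, 1.3938, 1.9615]
phi = -(-0.5108 + 0.3784 + 0.5008 + 1.3938 + 1.9615) = -3.7237
Step 2: Compute augmented objective.
t*f(x) = 6.42*9.68 = 62.1456
Total = 62.1456 - 3.7237 = 58.4219


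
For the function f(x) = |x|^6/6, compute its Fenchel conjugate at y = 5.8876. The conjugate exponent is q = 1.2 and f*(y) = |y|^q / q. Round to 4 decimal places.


The conjugate exponent q satisfies 1/p + 1/q = 1.
p = 6, so q = 6/(6 - 1) = 1.2
|y|^q = 5.8876^1.2 = 8.3932
f*(5.8876) = 8.3932 / 1.2 = 6.9943


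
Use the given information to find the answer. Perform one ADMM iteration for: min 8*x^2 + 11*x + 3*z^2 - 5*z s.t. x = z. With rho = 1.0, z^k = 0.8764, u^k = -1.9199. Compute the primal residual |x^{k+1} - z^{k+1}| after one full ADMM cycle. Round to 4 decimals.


ADMM iteration with rho = 1.0, z^k = 0.8764, u^k = -1.9199
Step 1: x-update.
Minimize 8*x^2 + 11*x + (1.0/2)*(x - 0.8764 - 1.9199)^2
FOC: (2*8 + 1.0)*x = -11 + 1.0*(0.8764 + 1.9199)
x^{k+1} = -0.4826
Step 2: z-update.
Minimize 3*z^2 - 5*z + (1.0/2)*(-0.4826 - z - 1.9199)^2
FOC: (2*3 + 1.0)*z = 5 + 1.0*(-0.4826 - 1.9199)
z^{k+1} = 0.3711
Step 3: u-update.
u^{k+1} = -1.9199 - 0.4826 - 0.3711 = -2.7735
Step 4: Primal residual = |-0.4826 - 0.3711| = 0.8536


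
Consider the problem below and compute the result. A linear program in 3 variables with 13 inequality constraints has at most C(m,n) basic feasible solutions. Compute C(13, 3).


Each vertex corresponds to some choice of n active constraints out of m, so the number of vertices is at most C(m, n) = m! / (n!(m-n)!).
m = 13, n = 3
Numerator: 13 * 12 * 11
Denominator: 3! = 6
C(13, 3) = 286


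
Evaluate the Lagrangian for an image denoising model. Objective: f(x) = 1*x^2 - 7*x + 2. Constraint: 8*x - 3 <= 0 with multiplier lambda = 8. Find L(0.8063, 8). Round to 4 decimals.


Step 1: Evaluate f(x).
f(0.8063) = 1*0.8063^2 - 7*0.8063 + 2 = -2.994
Step 2: Evaluate g(x).
g(0.8063) = 8*0.8063 - 3 = 3.4504
Step 3: Compute Lagrangian.
L = -2.994 + 8*3.4504 = 24.6092


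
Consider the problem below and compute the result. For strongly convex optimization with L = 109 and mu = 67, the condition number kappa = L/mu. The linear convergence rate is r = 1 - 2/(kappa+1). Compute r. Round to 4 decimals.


Step 1: Compute the condition number.
kappa = L/mu = 109/67 = 1.6269
Step 2: Compute the convergence rate.
r = 1 - 2/(kappa + 1) = 1 - 2*mu/(L + mu) = (L - mu)/(L + mu) = 42/176 = 0.2386


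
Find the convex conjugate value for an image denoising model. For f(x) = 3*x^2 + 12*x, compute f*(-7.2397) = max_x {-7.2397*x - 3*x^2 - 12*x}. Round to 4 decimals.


f*(y) = sup_x {y*x - a*x^2 - b*x} = sup_x {(y-b)*x - a*x^2}
FOC: (y - b) - 2a*x = 0 => x* = (y - b)/(2a)
x* = (-7.2397 - 12)/(2*3) = -3.2066
f*(-7.2397) = (y-b)^2/(4a) = (-7.2397 - 12)^2/(4*3)
= 370.1661/12 = 30.8472


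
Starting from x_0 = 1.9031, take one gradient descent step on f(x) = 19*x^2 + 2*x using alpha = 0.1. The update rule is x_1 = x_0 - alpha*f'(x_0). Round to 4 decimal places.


We compute the gradient at x_0 and apply the update.
f'(x) = 38*x + 2
f'(1.9031) = 38*1.9031 + 2 = 74.3178
x_1 = 1.9031 - 0.1*74.3178 = -5.5287


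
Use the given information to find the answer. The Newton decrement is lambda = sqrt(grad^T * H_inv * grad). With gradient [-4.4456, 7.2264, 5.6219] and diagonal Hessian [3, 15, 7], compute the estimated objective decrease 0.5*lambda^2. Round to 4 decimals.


Step 1: H is diagonal, so H^(-1) * g = [-1.4819, 0.4818, 0.8031].
Step 2: g^T H^(-1) g = sum_i g_i^2 / H_ii
  = (-4.4456)^2/3 + (7.2264)^2/15 + (5.6219)^2/7
  = 6.5878 + 3.4814 + 4.5151 = 14.5843
Step 3: Objective decrease = 0.5 * g^T H^(-1) g = 7.2921


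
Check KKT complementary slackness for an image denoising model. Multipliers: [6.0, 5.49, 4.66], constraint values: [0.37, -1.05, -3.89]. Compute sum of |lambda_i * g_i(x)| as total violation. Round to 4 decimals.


KKT complementary slackness check:
lambda_1 * g_1 = 6.0 * 0.37 = 2.22
lambda_2 * g_2 = 5.49 * -1.05 = -5.7645
lambda_3 * g_3 = 4.66 * -3.89 = -18.1274
Total violation = 2.22 + 5.7645 + 18.1274 = 26.1119


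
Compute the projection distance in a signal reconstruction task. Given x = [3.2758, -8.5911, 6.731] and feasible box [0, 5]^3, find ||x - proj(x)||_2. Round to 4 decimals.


Project each component onto [0, 5].
clip(3.2758) = 3.2758, clip(-8.5911) = 0.0, clip(6.731) = 5.0
Projection = [3.2758, 0.0, 5.0]
Squared diffs: [0.0, 73.807, 2.9964]
Distance = sqrt(76.8034) = 8.7638


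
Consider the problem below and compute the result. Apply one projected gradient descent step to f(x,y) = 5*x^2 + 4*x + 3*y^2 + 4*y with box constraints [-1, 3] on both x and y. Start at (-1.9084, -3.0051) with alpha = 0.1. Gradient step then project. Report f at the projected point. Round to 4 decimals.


Step 1: Compute gradient at (-1.9084, -3.0051).
grad_x = 2*5*-1.9084 + 4 = -15.084
grad_y = 2*3*-3.0051 + 4 = -14.0306
Step 2: Gradient step.
x_raw = -1.9084 - 0.1*-15.084 = -0.4
y_raw = -3.0051 - 0.1*-14.0306 = -1.602
Step 3: Project onto [-1, 3].
x_proj = clip(-0.4) = -0.4
y_proj = clip(-1.602) = -1.0
Step 4: Evaluate f.
f(-0.4, -1.0) = -1.8


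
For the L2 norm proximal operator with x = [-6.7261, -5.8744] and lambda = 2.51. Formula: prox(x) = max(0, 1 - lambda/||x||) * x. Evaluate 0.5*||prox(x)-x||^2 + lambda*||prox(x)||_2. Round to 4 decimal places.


Step 1: Compute ||x||.
||x|| = 8.9302
Step 2: Compute scaling factor.
scale = max(0, 1 - 2.51/8.9302) = 0.7189
Step 3: prox(x) = [-4.8356, -4.2233]
||prox(x)|| = 6.4202
Step 4: Proximal objective.
0.5*||prox-x||^2 = 3.1501
lambda*||prox|| = 16.1147
Total = 19.2648
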